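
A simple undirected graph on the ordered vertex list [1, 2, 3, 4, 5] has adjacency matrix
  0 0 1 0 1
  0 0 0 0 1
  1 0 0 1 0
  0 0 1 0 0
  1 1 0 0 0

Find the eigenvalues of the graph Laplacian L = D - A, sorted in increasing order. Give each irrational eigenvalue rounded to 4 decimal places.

[0, 0.3820, 1.3820, 2.6180, 3.6180]

Each diagonal entry of L is the vertex degree and each off-diagonal entry is -1 where an edge is present, 0 otherwise; in the order [1, 2, 3, 4, 5] the diagonal is [2, 1, 2, 1, 2]. L is symmetric positive semidefinite, so every eigenvalue is real and nonnegative. The single zero eigenvalue shows the graph is connected. The eigenvalues sum to 8, which equals trace(L) = 2|E|.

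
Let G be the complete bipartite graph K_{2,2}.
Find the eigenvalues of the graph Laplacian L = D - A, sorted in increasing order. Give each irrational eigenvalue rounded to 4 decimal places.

The graph has 4 vertices and degree multiset [2, 2, 2, 2]; D is the diagonal matrix of degrees and L = D - A. Since every row of L sums to 0, the all-ones vector is in the kernel and 0 is an eigenvalue. There is one zero in the spectrum, matching the 1 component. By the matrix-tree theorem the graph has (1/4) * product of the nonzero eigenvalues = 4 spanning trees.

[0, 2, 2, 4]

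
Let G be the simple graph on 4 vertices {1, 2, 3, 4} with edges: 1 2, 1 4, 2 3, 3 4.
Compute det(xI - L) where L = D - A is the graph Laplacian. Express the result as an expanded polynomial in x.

x^4 - 8x^3 + 20x^2 - 16x

With the vertex order [1, 2, 3, 4], the degrees are [2, 2, 2, 2], giving D = diag(2, 2, 2, 2) and L = D - A. The eigenvalues of L are [0, 2, 2, 4]; the characteristic polynomial is the product of (x - lambda_i), which multiplies out to x^4 - 8x^3 + 20x^2 - 16x. Since p(0) = det(-L) = 0, x divides p(x). The eigenvalues sum to 8, which equals trace(L) = 2|E|. The largest eigenvalue, 4, is at most the vertex count 4.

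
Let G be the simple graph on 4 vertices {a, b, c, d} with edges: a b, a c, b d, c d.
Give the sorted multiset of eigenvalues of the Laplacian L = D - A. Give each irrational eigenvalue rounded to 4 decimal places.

Each diagonal entry of L is the vertex degree and each off-diagonal entry is -1 where an edge is present, 0 otherwise; in the order [a, b, c, d] the diagonal is [2, 2, 2, 2]. L is symmetric positive semidefinite, so every eigenvalue is real and nonnegative. The single zero eigenvalue shows the graph is connected. There is one zero in the spectrum, matching the 1 component.

[0, 2, 2, 4]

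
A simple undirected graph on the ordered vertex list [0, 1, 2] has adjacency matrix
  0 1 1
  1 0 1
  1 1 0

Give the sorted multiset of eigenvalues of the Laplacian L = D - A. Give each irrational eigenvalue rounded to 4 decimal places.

Each diagonal entry of L is the vertex degree and each off-diagonal entry is -1 where an edge is present, 0 otherwise; in the order [0, 1, 2] the diagonal is [2, 2, 2]. The multiplicity of 0 as a Laplacian eigenvalue equals the number of connected components. There is one zero in the spectrum, matching the 1 component.

[0, 3, 3]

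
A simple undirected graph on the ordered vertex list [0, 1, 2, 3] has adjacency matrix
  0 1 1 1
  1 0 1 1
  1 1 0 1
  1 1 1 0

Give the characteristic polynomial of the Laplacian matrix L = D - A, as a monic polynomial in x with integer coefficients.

Reading degrees in the order [0, 1, 2, 3] gives [3, 3, 3, 3]; set D = diag(3, 3, 3, 3) and form L = D - A. Computing det(xI - L) by cofactor expansion (or equivalently via sum-over-permutations) gives x^4 - 12x^3 + 48x^2 - 64x. The coefficient of x^3 equals -trace(L) = -12, matching the sum of degrees. The largest eigenvalue, 4, is at most the vertex count 4.

x^4 - 12x^3 + 48x^2 - 64x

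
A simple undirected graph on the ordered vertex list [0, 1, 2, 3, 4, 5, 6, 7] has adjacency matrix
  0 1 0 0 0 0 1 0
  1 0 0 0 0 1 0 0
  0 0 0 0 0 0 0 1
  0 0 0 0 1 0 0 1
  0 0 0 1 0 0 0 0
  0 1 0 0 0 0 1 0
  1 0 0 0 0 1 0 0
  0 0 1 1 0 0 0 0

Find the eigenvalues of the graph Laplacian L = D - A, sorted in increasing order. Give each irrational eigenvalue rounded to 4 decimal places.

[0, 0, 0.5858, 2, 2, 2, 3.4142, 4]

With the vertex order [0, 1, 2, 3, 4, 5, 6, 7], the degrees are [2, 2, 1, 2, 1, 2, 2, 2], giving D = diag(2, 2, 1, 2, 1, 2, 2, 2) and L = D - A. Since every row of L sums to 0, the all-ones vector is in the kernel and 0 is an eigenvalue. The 2 zero eigenvalues correspond to the 2 connected components. The eigenvalues sum to 14, which equals trace(L) = 2|E|.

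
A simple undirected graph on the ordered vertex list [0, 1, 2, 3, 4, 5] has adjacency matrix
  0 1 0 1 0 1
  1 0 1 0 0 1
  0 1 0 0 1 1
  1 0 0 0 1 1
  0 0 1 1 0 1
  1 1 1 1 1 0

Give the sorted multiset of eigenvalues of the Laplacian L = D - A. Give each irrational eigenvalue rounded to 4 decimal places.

Reading degrees in the order [0, 1, 2, 3, 4, 5] gives [3, 3, 3, 3, 3, 5]; set D = diag(3, 3, 3, 3, 3, 5) and form L = D - A. Diagonalising L (or applying a numerical eigensolver to the 6x6 matrix) gives the spectrum above. By the matrix-tree theorem the graph has (1/6) * product of the nonzero eigenvalues = 121 spanning trees.

[0, 2.3820, 2.3820, 4.6180, 4.6180, 6]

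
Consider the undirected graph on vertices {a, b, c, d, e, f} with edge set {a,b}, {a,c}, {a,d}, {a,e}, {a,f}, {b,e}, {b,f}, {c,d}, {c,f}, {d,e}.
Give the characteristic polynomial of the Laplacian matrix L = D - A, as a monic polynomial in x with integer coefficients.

x^6 - 20x^5 + 155x^4 - 580x^3 + 1045x^2 - 726x

Each diagonal entry of L is the vertex degree and each off-diagonal entry is -1 where an edge is present, 0 otherwise; in the order [a, b, c, d, e, f] the diagonal is [5, 3, 3, 3, 3, 3]. L has integer entries, so p(x) = det(xI - L) has integer coefficients. Expanding the determinant yields x^6 - 20x^5 + 155x^4 - 580x^3 + 1045x^2 - 726x. The constant term is 0 because L is singular (the all-ones vector lies in its kernel). There is one zero in the spectrum, matching the 1 component. The largest eigenvalue, 6, is at most the vertex count 6.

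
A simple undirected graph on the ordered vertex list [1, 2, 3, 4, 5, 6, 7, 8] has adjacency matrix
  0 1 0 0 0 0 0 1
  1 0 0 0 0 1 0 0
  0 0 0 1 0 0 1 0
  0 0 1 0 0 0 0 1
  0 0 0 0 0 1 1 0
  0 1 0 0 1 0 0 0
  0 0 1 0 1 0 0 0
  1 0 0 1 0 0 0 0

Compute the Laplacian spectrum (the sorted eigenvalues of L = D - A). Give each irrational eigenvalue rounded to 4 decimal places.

With the vertex order [1, 2, 3, 4, 5, 6, 7, 8], the degrees are [2, 2, 2, 2, 2, 2, 2, 2], giving D = diag(2, 2, 2, 2, 2, 2, 2, 2) and L = D - A. The multiplicity of 0 as a Laplacian eigenvalue equals the number of connected components. The largest eigenvalue, 4, is at most the vertex count 8.

[0, 0.5858, 0.5858, 2, 2, 3.4142, 3.4142, 4]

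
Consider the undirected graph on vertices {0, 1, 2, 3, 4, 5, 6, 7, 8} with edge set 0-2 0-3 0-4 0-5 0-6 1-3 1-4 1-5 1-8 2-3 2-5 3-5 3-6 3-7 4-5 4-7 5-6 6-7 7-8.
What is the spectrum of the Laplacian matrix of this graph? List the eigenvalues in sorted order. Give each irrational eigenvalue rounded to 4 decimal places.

[0, 1.5341, 3, 3.3254, 4.2867, 4.9280, 6.2363, 7.0755, 7.6140]

With the vertex order [0, 1, 2, 3, 4, 5, 6, 7, 8], the degrees are [5, 4, 3, 6, 4, 6, 4, 4, 2], giving D = diag(5, 4, 3, 6, 4, 6, 4, 4, 2) and L = D - A. L is symmetric positive semidefinite, so every eigenvalue is real and nonnegative. The single zero eigenvalue shows the graph is connected. There is one zero in the spectrum, matching the 1 component.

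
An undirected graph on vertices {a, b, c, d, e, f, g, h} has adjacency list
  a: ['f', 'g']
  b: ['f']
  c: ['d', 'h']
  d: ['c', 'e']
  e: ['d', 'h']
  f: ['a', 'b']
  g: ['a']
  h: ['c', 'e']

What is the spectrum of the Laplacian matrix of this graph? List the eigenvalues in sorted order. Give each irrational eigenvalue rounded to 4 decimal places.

Each diagonal entry of L is the vertex degree and each off-diagonal entry is -1 where an edge is present, 0 otherwise; in the order [a, b, c, d, e, f, g, h] the diagonal is [2, 1, 2, 2, 2, 2, 1, 2]. The multiplicity of 0 as a Laplacian eigenvalue equals the number of connected components. The 2 zero eigenvalues correspond to the 2 connected components. The largest eigenvalue, 4, is at most the vertex count 8.

[0, 0, 0.5858, 2, 2, 2, 3.4142, 4]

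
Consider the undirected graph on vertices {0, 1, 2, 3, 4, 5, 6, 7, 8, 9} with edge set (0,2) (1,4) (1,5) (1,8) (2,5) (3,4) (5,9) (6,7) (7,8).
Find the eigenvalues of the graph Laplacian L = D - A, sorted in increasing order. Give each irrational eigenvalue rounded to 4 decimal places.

Each diagonal entry of L is the vertex degree and each off-diagonal entry is -1 where an edge is present, 0 otherwise; in the order [0, 1, 2, 3, 4, 5, 6, 7, 8, 9] the diagonal is [1, 3, 2, 1, 2, 3, 1, 2, 2, 1]. L is symmetric positive semidefinite, so every eigenvalue is real and nonnegative. The single zero eigenvalue shows the graph is connected. The eigenvalues sum to 18, which equals trace(L) = 2|E|.

[0, 0.1859, 0.2989, 0.6329, 1.1826, 2, 2.3183, 3.0437, 3.5861, 4.7517]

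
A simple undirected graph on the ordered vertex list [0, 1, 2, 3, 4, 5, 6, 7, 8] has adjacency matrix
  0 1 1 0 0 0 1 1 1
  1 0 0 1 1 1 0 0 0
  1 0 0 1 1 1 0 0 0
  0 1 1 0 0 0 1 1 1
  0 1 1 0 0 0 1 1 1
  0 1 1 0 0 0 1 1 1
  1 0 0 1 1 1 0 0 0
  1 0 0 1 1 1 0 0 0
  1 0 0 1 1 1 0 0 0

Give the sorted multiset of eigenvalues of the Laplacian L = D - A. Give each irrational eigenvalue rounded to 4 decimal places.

With the vertex order [0, 1, 2, 3, 4, 5, 6, 7, 8], the degrees are [5, 4, 4, 5, 5, 5, 4, 4, 4], giving D = diag(5, 4, 4, 5, 5, 5, 4, 4, 4) and L = D - A. Diagonalising L (or applying a numerical eigensolver to the 9x9 matrix) gives the spectrum above. The single zero eigenvalue shows the graph is connected. There is one zero in the spectrum, matching the 1 component. The largest eigenvalue, 9, is at most the vertex count 9.

[0, 4, 4, 4, 4, 5, 5, 5, 9]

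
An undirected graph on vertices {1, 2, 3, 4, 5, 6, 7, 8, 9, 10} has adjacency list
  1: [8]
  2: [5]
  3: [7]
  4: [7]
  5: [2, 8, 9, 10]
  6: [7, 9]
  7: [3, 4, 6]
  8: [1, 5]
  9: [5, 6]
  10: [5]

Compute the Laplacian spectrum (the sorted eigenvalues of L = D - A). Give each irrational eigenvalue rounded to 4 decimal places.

[0, 0.1442, 0.5188, 1, 1, 1, 2.3111, 2.6784, 4.1701, 5.1774]

Reading degrees in the order [1, 2, 3, 4, 5, 6, 7, 8, 9, 10] gives [1, 1, 1, 1, 4, 2, 3, 2, 2, 1]; set D = diag(1, 1, 1, 1, 4, 2, 3, 2, 2, 1) and form L = D - A. Diagonalising L (or applying a numerical eigensolver to the 10x10 matrix) gives the spectrum above. The single zero eigenvalue shows the graph is connected. The eigenvalues sum to 18, which equals trace(L) = 2|E|.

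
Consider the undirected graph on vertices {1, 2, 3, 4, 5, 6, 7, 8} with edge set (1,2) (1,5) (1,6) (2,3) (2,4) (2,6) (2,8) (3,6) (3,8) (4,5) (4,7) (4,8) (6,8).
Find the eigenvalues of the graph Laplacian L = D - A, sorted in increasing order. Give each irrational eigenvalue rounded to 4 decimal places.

[0, 0.8102, 1.5077, 3.0219, 3.8493, 4.9578, 5.5435, 6.3096]

Each diagonal entry of L is the vertex degree and each off-diagonal entry is -1 where an edge is present, 0 otherwise; in the order [1, 2, 3, 4, 5, 6, 7, 8] the diagonal is [3, 5, 3, 4, 2, 4, 1, 4]. Diagonalising L (or applying a numerical eigensolver to the 8x8 matrix) gives the spectrum above. By the matrix-tree theorem the graph has (1/8) * product of the nonzero eigenvalues = 308 spanning trees.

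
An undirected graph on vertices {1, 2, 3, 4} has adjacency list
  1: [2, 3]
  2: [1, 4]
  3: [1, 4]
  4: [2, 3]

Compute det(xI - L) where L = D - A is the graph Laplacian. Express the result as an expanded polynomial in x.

x^4 - 8x^3 + 20x^2 - 16x

Each diagonal entry of L is the vertex degree and each off-diagonal entry is -1 where an edge is present, 0 otherwise; in the order [1, 2, 3, 4] the diagonal is [2, 2, 2, 2]. The eigenvalues of L are [0, 2, 2, 4]; the characteristic polynomial is the product of (x - lambda_i), which multiplies out to x^4 - 8x^3 + 20x^2 - 16x. The coefficient of x^3 equals -trace(L) = -8, matching the sum of degrees. There is one zero in the spectrum, matching the 1 component.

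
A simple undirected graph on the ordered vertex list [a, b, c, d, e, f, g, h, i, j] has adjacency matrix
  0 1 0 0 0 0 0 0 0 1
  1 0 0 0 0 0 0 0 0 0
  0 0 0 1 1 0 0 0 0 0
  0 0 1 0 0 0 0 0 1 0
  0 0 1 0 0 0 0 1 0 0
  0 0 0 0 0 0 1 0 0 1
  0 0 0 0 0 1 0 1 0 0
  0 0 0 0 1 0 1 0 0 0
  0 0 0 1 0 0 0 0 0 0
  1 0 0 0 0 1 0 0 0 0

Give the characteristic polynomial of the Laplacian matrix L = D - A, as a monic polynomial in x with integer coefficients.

x^10 - 18x^9 + 136x^8 - 560x^7 + 1365x^6 - 2002x^5 + 1716x^4 - 792x^3 + 165x^2 - 10x

Each diagonal entry of L is the vertex degree and each off-diagonal entry is -1 where an edge is present, 0 otherwise; in the order [a, b, c, d, e, f, g, h, i, j] the diagonal is [2, 1, 2, 2, 2, 2, 2, 2, 1, 2]. L has integer entries, so p(x) = det(xI - L) has integer coefficients. Expanding the determinant yields x^10 - 18x^9 + 136x^8 - 560x^7 + 1365x^6 - 2002x^5 + 1716x^4 - 792x^3 + 165x^2 - 10x. The coefficient of x^9 equals -trace(L) = -18, matching the sum of degrees. There is one zero in the spectrum, matching the 1 component. By the matrix-tree theorem the graph has (1/10) * product of the nonzero eigenvalues = 1 spanning tree.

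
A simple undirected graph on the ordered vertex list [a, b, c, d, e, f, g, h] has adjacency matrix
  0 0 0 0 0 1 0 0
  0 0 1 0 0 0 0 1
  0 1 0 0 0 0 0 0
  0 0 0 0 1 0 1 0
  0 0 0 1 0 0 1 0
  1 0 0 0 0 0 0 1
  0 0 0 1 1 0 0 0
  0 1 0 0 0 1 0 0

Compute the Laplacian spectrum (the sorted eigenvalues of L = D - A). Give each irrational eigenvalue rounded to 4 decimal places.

[0, 0, 0.3820, 1.3820, 2.6180, 3, 3, 3.6180]

Each diagonal entry of L is the vertex degree and each off-diagonal entry is -1 where an edge is present, 0 otherwise; in the order [a, b, c, d, e, f, g, h] the diagonal is [1, 2, 1, 2, 2, 2, 2, 2]. The multiplicity of 0 as a Laplacian eigenvalue equals the number of connected components. The 2 zero eigenvalues correspond to the 2 connected components. The largest eigenvalue, 3.6180, is at most the vertex count 8. The eigenvalues sum to 14, which equals trace(L) = 2|E|.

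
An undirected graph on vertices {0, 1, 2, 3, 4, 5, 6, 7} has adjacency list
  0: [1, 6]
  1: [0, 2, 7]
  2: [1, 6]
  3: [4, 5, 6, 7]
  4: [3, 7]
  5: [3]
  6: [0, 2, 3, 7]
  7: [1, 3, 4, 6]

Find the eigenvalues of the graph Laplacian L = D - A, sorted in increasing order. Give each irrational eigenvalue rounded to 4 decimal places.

Each diagonal entry of L is the vertex degree and each off-diagonal entry is -1 where an edge is present, 0 otherwise; in the order [0, 1, 2, 3, 4, 5, 6, 7] the diagonal is [2, 3, 2, 4, 2, 1, 4, 4]. Diagonalising L (or applying a numerical eigensolver to the 8x8 matrix) gives the spectrum above. The largest eigenvalue, 5.8991, is at most the vertex count 8. By the matrix-tree theorem the graph has (1/8) * product of the nonzero eigenvalues = 84 spanning trees.

[0, 0.6954, 1.3611, 2, 3.2312, 3.5157, 5.2975, 5.8991]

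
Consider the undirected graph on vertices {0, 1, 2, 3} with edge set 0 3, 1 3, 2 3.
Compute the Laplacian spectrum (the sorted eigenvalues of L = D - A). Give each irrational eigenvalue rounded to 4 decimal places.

With the vertex order [0, 1, 2, 3], the degrees are [1, 1, 1, 3], giving D = diag(1, 1, 1, 3) and L = D - A. Diagonalising L (or applying a numerical eigensolver to the 4x4 matrix) gives the spectrum above. The eigenvalues sum to 6, which equals trace(L) = 2|E|. There is one zero in the spectrum, matching the 1 component.

[0, 1, 1, 4]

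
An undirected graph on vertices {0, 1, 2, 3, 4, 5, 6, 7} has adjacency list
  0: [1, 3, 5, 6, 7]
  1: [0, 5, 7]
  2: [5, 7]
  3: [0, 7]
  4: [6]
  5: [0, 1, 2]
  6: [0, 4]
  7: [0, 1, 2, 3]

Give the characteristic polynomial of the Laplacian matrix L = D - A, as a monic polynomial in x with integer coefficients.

Reading degrees in the order [0, 1, 2, 3, 4, 5, 6, 7] gives [5, 3, 2, 2, 1, 3, 2, 4]; set D = diag(5, 3, 2, 2, 1, 3, 2, 4) and form L = D - A. Computing det(xI - L) by cofactor expansion (or equivalently via sum-over-permutations) gives x^8 - 22x^7 + 195x^6 - 896x^5 + 2282x^4 - 3166x^3 + 2135x^2 - 488x. Since p(0) = det(-L) = 0, x divides p(x). The largest eigenvalue, 6.2339, is at most the vertex count 8. There is one zero in the spectrum, matching the 1 component.

x^8 - 22x^7 + 195x^6 - 896x^5 + 2282x^4 - 3166x^3 + 2135x^2 - 488x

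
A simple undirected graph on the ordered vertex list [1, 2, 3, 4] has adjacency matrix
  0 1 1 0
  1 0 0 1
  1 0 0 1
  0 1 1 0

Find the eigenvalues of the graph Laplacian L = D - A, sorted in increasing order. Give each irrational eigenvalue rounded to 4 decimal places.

[0, 2, 2, 4]

Reading degrees in the order [1, 2, 3, 4] gives [2, 2, 2, 2]; set D = diag(2, 2, 2, 2) and form L = D - A. The multiplicity of 0 as a Laplacian eigenvalue equals the number of connected components. There is one zero in the spectrum, matching the 1 component.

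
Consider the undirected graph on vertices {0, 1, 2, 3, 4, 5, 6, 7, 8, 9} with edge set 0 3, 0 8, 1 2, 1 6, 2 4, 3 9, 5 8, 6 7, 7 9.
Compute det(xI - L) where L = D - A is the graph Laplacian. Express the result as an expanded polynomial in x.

x^10 - 18x^9 + 136x^8 - 560x^7 + 1365x^6 - 2002x^5 + 1716x^4 - 792x^3 + 165x^2 - 10x

Reading degrees in the order [0, 1, 2, 3, 4, 5, 6, 7, 8, 9] gives [2, 2, 2, 2, 1, 1, 2, 2, 2, 2]; set D = diag(2, 2, 2, 2, 1, 1, 2, 2, 2, 2) and form L = D - A. L has integer entries, so p(x) = det(xI - L) has integer coefficients. Expanding the determinant yields x^10 - 18x^9 + 136x^8 - 560x^7 + 1365x^6 - 2002x^5 + 1716x^4 - 792x^3 + 165x^2 - 10x. Since p(0) = det(-L) = 0, x divides p(x). There is one zero in the spectrum, matching the 1 component.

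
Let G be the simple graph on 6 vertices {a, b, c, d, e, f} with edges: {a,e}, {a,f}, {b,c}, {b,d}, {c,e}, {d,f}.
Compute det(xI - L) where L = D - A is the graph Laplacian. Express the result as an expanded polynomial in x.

x^6 - 12x^5 + 54x^4 - 112x^3 + 105x^2 - 36x

Each diagonal entry of L is the vertex degree and each off-diagonal entry is -1 where an edge is present, 0 otherwise; in the order [a, b, c, d, e, f] the diagonal is [2, 2, 2, 2, 2, 2]. L has integer entries, so p(x) = det(xI - L) has integer coefficients. Expanding the determinant yields x^6 - 12x^5 + 54x^4 - 112x^3 + 105x^2 - 36x. Since p(0) = det(-L) = 0, x divides p(x). The largest eigenvalue, 4, is at most the vertex count 6.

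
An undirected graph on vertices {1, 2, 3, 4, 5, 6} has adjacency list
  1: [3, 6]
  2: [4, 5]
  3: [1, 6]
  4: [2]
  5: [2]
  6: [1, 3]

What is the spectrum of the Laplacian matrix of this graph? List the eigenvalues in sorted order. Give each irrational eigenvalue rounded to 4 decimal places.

[0, 0, 1, 3, 3, 3]

With the vertex order [1, 2, 3, 4, 5, 6], the degrees are [2, 2, 2, 1, 1, 2], giving D = diag(2, 2, 2, 1, 1, 2) and L = D - A. The multiplicity of 0 as a Laplacian eigenvalue equals the number of connected components. The 2 zero eigenvalues correspond to the 2 connected components. There are 2 zeros in the spectrum, matching the 2 components.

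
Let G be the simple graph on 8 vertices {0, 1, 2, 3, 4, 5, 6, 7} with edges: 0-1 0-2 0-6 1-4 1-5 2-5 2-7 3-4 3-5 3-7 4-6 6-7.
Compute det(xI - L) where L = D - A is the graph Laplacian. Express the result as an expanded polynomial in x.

x^8 - 24x^7 + 240x^6 - 1296x^5 + 4080x^4 - 7488x^3 + 7424x^2 - 3072x

With the vertex order [0, 1, 2, 3, 4, 5, 6, 7], the degrees are [3, 3, 3, 3, 3, 3, 3, 3], giving D = diag(3, 3, 3, 3, 3, 3, 3, 3) and L = D - A. Computing det(xI - L) by cofactor expansion (or equivalently via sum-over-permutations) gives x^8 - 24x^7 + 240x^6 - 1296x^5 + 4080x^4 - 7488x^3 + 7424x^2 - 3072x. Since p(0) = det(-L) = 0, x divides p(x). The eigenvalues sum to 24, which equals trace(L) = 2|E|.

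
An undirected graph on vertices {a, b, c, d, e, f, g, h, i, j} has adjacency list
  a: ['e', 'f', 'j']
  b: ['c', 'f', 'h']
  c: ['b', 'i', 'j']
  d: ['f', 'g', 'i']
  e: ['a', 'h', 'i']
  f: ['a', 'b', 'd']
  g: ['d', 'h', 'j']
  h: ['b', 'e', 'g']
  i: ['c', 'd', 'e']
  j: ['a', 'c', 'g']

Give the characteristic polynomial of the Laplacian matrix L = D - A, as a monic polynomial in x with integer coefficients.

x^10 - 30x^9 + 390x^8 - 2880x^7 + 13305x^6 - 39882x^5 + 77640x^4 - 94800x^3 + 66000x^2 - 20000x

Each diagonal entry of L is the vertex degree and each off-diagonal entry is -1 where an edge is present, 0 otherwise; in the order [a, b, c, d, e, f, g, h, i, j] the diagonal is [3, 3, 3, 3, 3, 3, 3, 3, 3, 3]. The eigenvalues of L are [0, 2, 2, 2, 2, 2, 5, 5, 5, 5]; the characteristic polynomial is the product of (x - lambda_i), which multiplies out to x^10 - 30x^9 + 390x^8 - 2880x^7 + 13305x^6 - 39882x^5 + 77640x^4 - 94800x^3 + 66000x^2 - 20000x. The coefficient of x^9 equals -trace(L) = -30, matching the sum of degrees. There is one zero in the spectrum, matching the 1 component. By the matrix-tree theorem the graph has (1/10) * product of the nonzero eigenvalues = 2000 spanning trees.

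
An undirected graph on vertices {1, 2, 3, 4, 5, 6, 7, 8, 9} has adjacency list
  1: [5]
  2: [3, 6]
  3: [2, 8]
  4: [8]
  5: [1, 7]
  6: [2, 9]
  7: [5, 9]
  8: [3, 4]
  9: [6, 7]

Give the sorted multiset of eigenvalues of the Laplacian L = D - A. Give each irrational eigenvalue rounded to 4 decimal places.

[0, 0.1206, 0.4679, 1, 1.6527, 2.3473, 3, 3.5321, 3.8794]

Reading degrees in the order [1, 2, 3, 4, 5, 6, 7, 8, 9] gives [1, 2, 2, 1, 2, 2, 2, 2, 2]; set D = diag(1, 2, 2, 1, 2, 2, 2, 2, 2) and form L = D - A. Since every row of L sums to 0, the all-ones vector is in the kernel and 0 is an eigenvalue. The single zero eigenvalue shows the graph is connected. By the matrix-tree theorem the graph has (1/9) * product of the nonzero eigenvalues = 1 spanning tree.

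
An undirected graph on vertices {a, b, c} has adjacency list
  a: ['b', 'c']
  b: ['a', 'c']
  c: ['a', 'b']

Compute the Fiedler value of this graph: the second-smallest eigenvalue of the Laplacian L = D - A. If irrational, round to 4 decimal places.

With the vertex order [a, b, c], the degrees are [2, 2, 2], giving D = diag(2, 2, 2) and L = D - A. The sorted Laplacian eigenvalues are [0, 3, 3]; the algebraic connectivity is the second entry, 3. By the matrix-tree theorem the graph has (1/3) * product of the nonzero eigenvalues = 3 spanning trees.

3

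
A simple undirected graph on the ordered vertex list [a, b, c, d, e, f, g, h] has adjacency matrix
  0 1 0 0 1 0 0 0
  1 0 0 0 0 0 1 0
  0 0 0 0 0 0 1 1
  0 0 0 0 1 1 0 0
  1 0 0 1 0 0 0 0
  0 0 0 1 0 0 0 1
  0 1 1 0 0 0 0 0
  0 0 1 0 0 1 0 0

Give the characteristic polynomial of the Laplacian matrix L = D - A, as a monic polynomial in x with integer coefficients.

x^8 - 16x^7 + 104x^6 - 352x^5 + 660x^4 - 672x^3 + 336x^2 - 64x

With the vertex order [a, b, c, d, e, f, g, h], the degrees are [2, 2, 2, 2, 2, 2, 2, 2], giving D = diag(2, 2, 2, 2, 2, 2, 2, 2) and L = D - A. L has integer entries, so p(x) = det(xI - L) has integer coefficients. Expanding the determinant yields x^8 - 16x^7 + 104x^6 - 352x^5 + 660x^4 - 672x^3 + 336x^2 - 64x. Since p(0) = det(-L) = 0, x divides p(x). By the matrix-tree theorem the graph has (1/8) * product of the nonzero eigenvalues = 8 spanning trees. The largest eigenvalue, 4, is at most the vertex count 8.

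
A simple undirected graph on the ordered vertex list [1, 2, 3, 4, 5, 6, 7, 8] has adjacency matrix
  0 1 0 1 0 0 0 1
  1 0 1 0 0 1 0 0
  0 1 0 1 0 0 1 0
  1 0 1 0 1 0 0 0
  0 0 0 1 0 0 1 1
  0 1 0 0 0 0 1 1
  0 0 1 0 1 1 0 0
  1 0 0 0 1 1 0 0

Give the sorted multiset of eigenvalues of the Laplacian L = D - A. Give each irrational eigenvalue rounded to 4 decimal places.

Reading degrees in the order [1, 2, 3, 4, 5, 6, 7, 8] gives [3, 3, 3, 3, 3, 3, 3, 3]; set D = diag(3, 3, 3, 3, 3, 3, 3, 3) and form L = D - A. The multiplicity of 0 as a Laplacian eigenvalue equals the number of connected components.

[0, 2, 2, 2, 4, 4, 4, 6]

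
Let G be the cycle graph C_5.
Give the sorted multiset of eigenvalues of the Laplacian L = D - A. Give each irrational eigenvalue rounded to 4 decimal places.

[0, 1.3820, 1.3820, 3.6180, 3.6180]

The graph has 5 vertices and degree multiset [2, 2, 2, 2, 2]; D is the diagonal matrix of degrees and L = D - A. Since every row of L sums to 0, the all-ones vector is in the kernel and 0 is an eigenvalue. The single zero eigenvalue shows the graph is connected. The largest eigenvalue, 3.6180, is at most the vertex count 5.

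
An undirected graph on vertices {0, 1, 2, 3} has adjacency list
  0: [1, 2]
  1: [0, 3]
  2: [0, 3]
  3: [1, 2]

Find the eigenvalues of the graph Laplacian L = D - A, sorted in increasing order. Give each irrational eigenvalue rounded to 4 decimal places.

Each diagonal entry of L is the vertex degree and each off-diagonal entry is -1 where an edge is present, 0 otherwise; in the order [0, 1, 2, 3] the diagonal is [2, 2, 2, 2]. Since every row of L sums to 0, the all-ones vector is in the kernel and 0 is an eigenvalue. By the matrix-tree theorem the graph has (1/4) * product of the nonzero eigenvalues = 4 spanning trees. The eigenvalues sum to 8, which equals trace(L) = 2|E|.

[0, 2, 2, 4]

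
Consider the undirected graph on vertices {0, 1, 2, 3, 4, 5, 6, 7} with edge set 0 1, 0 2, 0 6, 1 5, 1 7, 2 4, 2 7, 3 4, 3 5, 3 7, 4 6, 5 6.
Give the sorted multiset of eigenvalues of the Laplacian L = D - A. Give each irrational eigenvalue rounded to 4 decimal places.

[0, 2, 2, 2, 4, 4, 4, 6]

With the vertex order [0, 1, 2, 3, 4, 5, 6, 7], the degrees are [3, 3, 3, 3, 3, 3, 3, 3], giving D = diag(3, 3, 3, 3, 3, 3, 3, 3) and L = D - A. The multiplicity of 0 as a Laplacian eigenvalue equals the number of connected components. The single zero eigenvalue shows the graph is connected.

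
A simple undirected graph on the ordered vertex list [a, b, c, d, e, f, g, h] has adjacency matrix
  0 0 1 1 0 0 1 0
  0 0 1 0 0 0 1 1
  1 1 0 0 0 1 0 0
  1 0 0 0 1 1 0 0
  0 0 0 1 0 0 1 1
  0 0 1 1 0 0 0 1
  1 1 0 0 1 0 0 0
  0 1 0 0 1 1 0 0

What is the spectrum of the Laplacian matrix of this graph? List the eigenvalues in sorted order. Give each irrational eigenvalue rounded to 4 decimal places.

[0, 2, 2, 2, 4, 4, 4, 6]

Reading degrees in the order [a, b, c, d, e, f, g, h] gives [3, 3, 3, 3, 3, 3, 3, 3]; set D = diag(3, 3, 3, 3, 3, 3, 3, 3) and form L = D - A. Diagonalising L (or applying a numerical eigensolver to the 8x8 matrix) gives the spectrum above. The largest eigenvalue, 6, is at most the vertex count 8. The eigenvalues sum to 24, which equals trace(L) = 2|E|.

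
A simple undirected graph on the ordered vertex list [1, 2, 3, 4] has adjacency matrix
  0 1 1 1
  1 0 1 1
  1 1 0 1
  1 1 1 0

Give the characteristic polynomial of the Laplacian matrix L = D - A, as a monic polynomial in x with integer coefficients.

Reading degrees in the order [1, 2, 3, 4] gives [3, 3, 3, 3]; set D = diag(3, 3, 3, 3) and form L = D - A. L has integer entries, so p(x) = det(xI - L) has integer coefficients. Expanding the determinant yields x^4 - 12x^3 + 48x^2 - 64x. Since p(0) = det(-L) = 0, x divides p(x). By the matrix-tree theorem the graph has (1/4) * product of the nonzero eigenvalues = 16 spanning trees. The eigenvalues sum to 12, which equals trace(L) = 2|E|.

x^4 - 12x^3 + 48x^2 - 64x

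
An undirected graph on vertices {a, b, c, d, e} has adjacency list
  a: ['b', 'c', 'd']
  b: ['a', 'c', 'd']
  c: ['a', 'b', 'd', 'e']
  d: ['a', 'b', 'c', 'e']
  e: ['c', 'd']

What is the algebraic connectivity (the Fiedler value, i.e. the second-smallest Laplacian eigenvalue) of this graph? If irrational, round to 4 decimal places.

With the vertex order [a, b, c, d, e], the degrees are [3, 3, 4, 4, 2], giving D = diag(3, 3, 4, 4, 2) and L = D - A. The smallest Laplacian eigenvalue is always 0. The next one, lambda_2 = 2, measures how hard the graph is to disconnect: larger values mean better connectivity. The eigenvalues sum to 16, which equals trace(L) = 2|E|.

2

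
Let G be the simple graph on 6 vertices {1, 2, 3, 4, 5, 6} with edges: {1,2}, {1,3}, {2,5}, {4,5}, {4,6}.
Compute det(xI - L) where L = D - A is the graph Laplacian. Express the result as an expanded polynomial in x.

With the vertex order [1, 2, 3, 4, 5, 6], the degrees are [2, 2, 1, 2, 2, 1], giving D = diag(2, 2, 1, 2, 2, 1) and L = D - A. L has integer entries, so p(x) = det(xI - L) has integer coefficients. Expanding the determinant yields x^6 - 10x^5 + 36x^4 - 56x^3 + 35x^2 - 6x. The constant term is 0 because L is singular (the all-ones vector lies in its kernel). There is one zero in the spectrum, matching the 1 component. By the matrix-tree theorem the graph has (1/6) * product of the nonzero eigenvalues = 1 spanning tree.

x^6 - 10x^5 + 36x^4 - 56x^3 + 35x^2 - 6x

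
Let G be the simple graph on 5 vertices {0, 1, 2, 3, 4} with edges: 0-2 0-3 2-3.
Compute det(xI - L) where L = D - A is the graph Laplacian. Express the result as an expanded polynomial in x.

Reading degrees in the order [0, 1, 2, 3, 4] gives [2, 0, 2, 2, 0]; set D = diag(2, 0, 2, 2, 0) and form L = D - A. L has integer entries, so p(x) = det(xI - L) has integer coefficients. Expanding the determinant yields x^5 - 6x^4 + 9x^3. Since p(0) = det(-L) = 0, x divides p(x). The largest eigenvalue, 3, is at most the vertex count 5.

x^5 - 6x^4 + 9x^3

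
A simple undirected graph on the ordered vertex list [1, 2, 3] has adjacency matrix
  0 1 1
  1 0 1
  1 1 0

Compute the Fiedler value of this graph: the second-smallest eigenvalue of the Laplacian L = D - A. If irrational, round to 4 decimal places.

3

Reading degrees in the order [1, 2, 3] gives [2, 2, 2]; set D = diag(2, 2, 2) and form L = D - A. The smallest Laplacian eigenvalue is always 0. The next one, lambda_2 = 3, measures how hard the graph is to disconnect: larger values mean better connectivity. The eigenvalues sum to 6, which equals trace(L) = 2|E|. There is one zero in the spectrum, matching the 1 component.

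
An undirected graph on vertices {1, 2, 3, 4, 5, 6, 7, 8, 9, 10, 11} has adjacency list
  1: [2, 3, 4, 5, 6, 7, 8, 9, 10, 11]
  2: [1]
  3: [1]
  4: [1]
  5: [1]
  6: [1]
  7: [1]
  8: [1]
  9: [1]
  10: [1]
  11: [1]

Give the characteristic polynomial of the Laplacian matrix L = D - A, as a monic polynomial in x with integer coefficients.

With the vertex order [1, 2, 3, 4, 5, 6, 7, 8, 9, 10, 11], the degrees are [10, 1, 1, 1, 1, 1, 1, 1, 1, 1, 1], giving D = diag(10, 1, 1, 1, 1, 1, 1, 1, 1, 1, 1) and L = D - A. L has integer entries, so p(x) = det(xI - L) has integer coefficients. Expanding the determinant yields x^11 - 20x^10 + 135x^9 - 480x^8 + 1050x^7 - 1512x^6 + 1470x^5 - 960x^4 + 405x^3 - 100x^2 + 11x. Since p(0) = det(-L) = 0, x divides p(x). The eigenvalues sum to 20, which equals trace(L) = 2|E|. By the matrix-tree theorem the graph has (1/11) * product of the nonzero eigenvalues = 1 spanning tree.

x^11 - 20x^10 + 135x^9 - 480x^8 + 1050x^7 - 1512x^6 + 1470x^5 - 960x^4 + 405x^3 - 100x^2 + 11x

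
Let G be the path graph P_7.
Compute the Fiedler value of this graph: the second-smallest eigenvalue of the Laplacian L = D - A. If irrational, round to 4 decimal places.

The graph has 7 vertices and degree multiset [2, 2, 2, 2, 2, 1, 1]; D is the diagonal matrix of degrees and L = D - A. The sorted Laplacian eigenvalues are [0, 0.1981, 0.7530, 1.5550, 2.4450, 3.2470, 3.8019]; the algebraic connectivity is the second entry, 0.1981. The eigenvalues sum to 12, which equals trace(L) = 2|E|. There is one zero in the spectrum, matching the 1 component.

0.1981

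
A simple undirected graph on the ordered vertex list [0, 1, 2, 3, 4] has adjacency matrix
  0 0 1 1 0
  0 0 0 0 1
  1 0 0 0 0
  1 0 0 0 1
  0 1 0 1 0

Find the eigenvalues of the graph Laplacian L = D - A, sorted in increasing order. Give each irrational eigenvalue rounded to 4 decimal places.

[0, 0.3820, 1.3820, 2.6180, 3.6180]

With the vertex order [0, 1, 2, 3, 4], the degrees are [2, 1, 1, 2, 2], giving D = diag(2, 1, 1, 2, 2) and L = D - A. Since every row of L sums to 0, the all-ones vector is in the kernel and 0 is an eigenvalue. The single zero eigenvalue shows the graph is connected. By the matrix-tree theorem the graph has (1/5) * product of the nonzero eigenvalues = 1 spanning tree. The largest eigenvalue, 3.6180, is at most the vertex count 5.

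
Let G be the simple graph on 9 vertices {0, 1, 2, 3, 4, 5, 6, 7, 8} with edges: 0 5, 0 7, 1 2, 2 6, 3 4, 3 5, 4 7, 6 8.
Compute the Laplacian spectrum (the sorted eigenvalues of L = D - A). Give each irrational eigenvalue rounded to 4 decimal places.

[0, 0, 0.5858, 1.3820, 1.3820, 2, 3.4142, 3.6180, 3.6180]

Reading degrees in the order [0, 1, 2, 3, 4, 5, 6, 7, 8] gives [2, 1, 2, 2, 2, 2, 2, 2, 1]; set D = diag(2, 1, 2, 2, 2, 2, 2, 2, 1) and form L = D - A. The multiplicity of 0 as a Laplacian eigenvalue equals the number of connected components. The 2 zero eigenvalues correspond to the 2 connected components. The eigenvalues sum to 16, which equals trace(L) = 2|E|. The largest eigenvalue, 3.6180, is at most the vertex count 9.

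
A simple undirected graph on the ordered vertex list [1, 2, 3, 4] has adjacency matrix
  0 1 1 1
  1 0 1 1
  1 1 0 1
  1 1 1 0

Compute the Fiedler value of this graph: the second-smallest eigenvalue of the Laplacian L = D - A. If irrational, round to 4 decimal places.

4

Reading degrees in the order [1, 2, 3, 4] gives [3, 3, 3, 3]; set D = diag(3, 3, 3, 3) and form L = D - A. The sorted Laplacian eigenvalues are [0, 4, 4, 4]; the algebraic connectivity is the second entry, 4. The largest eigenvalue, 4, is at most the vertex count 4.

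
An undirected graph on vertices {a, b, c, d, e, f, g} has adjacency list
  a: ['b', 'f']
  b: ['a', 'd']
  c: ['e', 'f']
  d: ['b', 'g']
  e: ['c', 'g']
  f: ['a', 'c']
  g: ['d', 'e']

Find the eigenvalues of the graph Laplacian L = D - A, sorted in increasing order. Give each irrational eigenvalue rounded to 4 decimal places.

Each diagonal entry of L is the vertex degree and each off-diagonal entry is -1 where an edge is present, 0 otherwise; in the order [a, b, c, d, e, f, g] the diagonal is [2, 2, 2, 2, 2, 2, 2]. L is symmetric positive semidefinite, so every eigenvalue is real and nonnegative. The largest eigenvalue, 3.8019, is at most the vertex count 7.

[0, 0.7530, 0.7530, 2.4450, 2.4450, 3.8019, 3.8019]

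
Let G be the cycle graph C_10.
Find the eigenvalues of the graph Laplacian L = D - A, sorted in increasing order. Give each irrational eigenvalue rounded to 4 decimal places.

[0, 0.3820, 0.3820, 1.3820, 1.3820, 2.6180, 2.6180, 3.6180, 3.6180, 4]

The graph has 10 vertices and degree multiset [2, 2, 2, 2, 2, 2, 2, 2, 2, 2]; D is the diagonal matrix of degrees and L = D - A. Diagonalising L (or applying a numerical eigensolver to the 10x10 matrix) gives the spectrum above. The single zero eigenvalue shows the graph is connected. There is one zero in the spectrum, matching the 1 component.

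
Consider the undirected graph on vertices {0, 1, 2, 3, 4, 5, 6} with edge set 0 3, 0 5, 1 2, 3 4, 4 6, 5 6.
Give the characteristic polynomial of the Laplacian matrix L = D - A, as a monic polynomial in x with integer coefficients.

Each diagonal entry of L is the vertex degree and each off-diagonal entry is -1 where an edge is present, 0 otherwise; in the order [0, 1, 2, 3, 4, 5, 6] the diagonal is [2, 1, 1, 2, 2, 2, 2]. L has integer entries, so p(x) = det(xI - L) has integer coefficients. Expanding the determinant yields x^7 - 12x^6 + 55x^5 - 120x^4 + 125x^3 - 50x^2. Since p(0) = det(-L) = 0, x divides p(x). The largest eigenvalue, 3.6180, is at most the vertex count 7.

x^7 - 12x^6 + 55x^5 - 120x^4 + 125x^3 - 50x^2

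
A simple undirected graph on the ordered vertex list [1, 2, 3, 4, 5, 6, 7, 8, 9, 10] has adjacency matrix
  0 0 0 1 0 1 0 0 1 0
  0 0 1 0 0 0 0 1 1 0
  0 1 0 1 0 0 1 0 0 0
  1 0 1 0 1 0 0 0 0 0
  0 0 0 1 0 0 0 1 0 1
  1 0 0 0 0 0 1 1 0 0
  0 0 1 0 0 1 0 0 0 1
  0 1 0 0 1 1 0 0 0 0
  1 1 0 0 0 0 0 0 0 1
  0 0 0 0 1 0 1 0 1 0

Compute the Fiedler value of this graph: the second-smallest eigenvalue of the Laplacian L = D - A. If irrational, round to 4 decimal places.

Reading degrees in the order [1, 2, 3, 4, 5, 6, 7, 8, 9, 10] gives [3, 3, 3, 3, 3, 3, 3, 3, 3, 3]; set D = diag(3, 3, 3, 3, 3, 3, 3, 3, 3, 3) and form L = D - A. The smallest Laplacian eigenvalue is always 0. The next one, lambda_2 = 2, measures how hard the graph is to disconnect: larger values mean better connectivity. The largest eigenvalue, 5, is at most the vertex count 10. By the matrix-tree theorem the graph has (1/10) * product of the nonzero eigenvalues = 2000 spanning trees.

2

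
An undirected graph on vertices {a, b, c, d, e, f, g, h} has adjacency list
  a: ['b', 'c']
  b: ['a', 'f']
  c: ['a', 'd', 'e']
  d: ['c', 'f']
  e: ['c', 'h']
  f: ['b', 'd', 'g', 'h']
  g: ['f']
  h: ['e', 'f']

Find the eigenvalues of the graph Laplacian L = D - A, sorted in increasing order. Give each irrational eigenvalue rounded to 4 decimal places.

Each diagonal entry of L is the vertex degree and each off-diagonal entry is -1 where an edge is present, 0 otherwise; in the order [a, b, c, d, e, f, g, h] the diagonal is [2, 2, 3, 2, 2, 4, 1, 2]. Since every row of L sums to 0, the all-ones vector is in the kernel and 0 is an eigenvalue. The single zero eigenvalue shows the graph is connected. The largest eigenvalue, 5.2361, is at most the vertex count 8.

[0, 0.7639, 1, 1.5858, 2, 3, 4.4142, 5.2361]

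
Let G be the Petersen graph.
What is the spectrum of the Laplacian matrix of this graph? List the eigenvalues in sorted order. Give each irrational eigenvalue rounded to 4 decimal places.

[0, 2, 2, 2, 2, 2, 5, 5, 5, 5]

The graph has 10 vertices and degree multiset [3, 3, 3, 3, 3, 3, 3, 3, 3, 3]; D is the diagonal matrix of degrees and L = D - A. The multiplicity of 0 as a Laplacian eigenvalue equals the number of connected components. The eigenvalues sum to 30, which equals trace(L) = 2|E|.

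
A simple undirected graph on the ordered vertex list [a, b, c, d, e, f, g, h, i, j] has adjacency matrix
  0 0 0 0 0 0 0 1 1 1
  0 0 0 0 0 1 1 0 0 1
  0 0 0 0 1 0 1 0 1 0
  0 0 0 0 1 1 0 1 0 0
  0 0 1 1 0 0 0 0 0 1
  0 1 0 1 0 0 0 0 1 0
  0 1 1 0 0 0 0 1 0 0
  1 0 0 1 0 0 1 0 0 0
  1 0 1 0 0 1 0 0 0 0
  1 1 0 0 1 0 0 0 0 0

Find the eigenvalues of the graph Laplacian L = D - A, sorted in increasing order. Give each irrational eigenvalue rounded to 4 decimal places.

[0, 2, 2, 2, 2, 2, 5, 5, 5, 5]

Reading degrees in the order [a, b, c, d, e, f, g, h, i, j] gives [3, 3, 3, 3, 3, 3, 3, 3, 3, 3]; set D = diag(3, 3, 3, 3, 3, 3, 3, 3, 3, 3) and form L = D - A. The multiplicity of 0 as a Laplacian eigenvalue equals the number of connected components. The single zero eigenvalue shows the graph is connected. The largest eigenvalue, 5, is at most the vertex count 10.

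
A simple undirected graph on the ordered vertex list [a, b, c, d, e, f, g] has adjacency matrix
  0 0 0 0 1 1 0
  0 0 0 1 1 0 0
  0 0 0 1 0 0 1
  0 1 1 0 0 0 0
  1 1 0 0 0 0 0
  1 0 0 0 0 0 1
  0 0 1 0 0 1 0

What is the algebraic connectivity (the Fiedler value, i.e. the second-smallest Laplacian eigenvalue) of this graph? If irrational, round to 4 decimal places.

Each diagonal entry of L is the vertex degree and each off-diagonal entry is -1 where an edge is present, 0 otherwise; in the order [a, b, c, d, e, f, g] the diagonal is [2, 2, 2, 2, 2, 2, 2]. The smallest Laplacian eigenvalue is always 0. The next one, lambda_2 = 0.7530, measures how hard the graph is to disconnect: larger values mean better connectivity. The eigenvalues sum to 14, which equals trace(L) = 2|E|.

0.7530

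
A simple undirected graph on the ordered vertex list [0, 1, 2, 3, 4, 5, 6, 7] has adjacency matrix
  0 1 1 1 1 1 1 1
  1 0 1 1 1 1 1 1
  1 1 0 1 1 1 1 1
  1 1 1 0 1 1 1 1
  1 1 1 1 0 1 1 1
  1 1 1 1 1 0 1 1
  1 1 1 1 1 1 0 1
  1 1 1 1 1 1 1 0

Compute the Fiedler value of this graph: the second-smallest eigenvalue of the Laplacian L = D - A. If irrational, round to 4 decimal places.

Each diagonal entry of L is the vertex degree and each off-diagonal entry is -1 where an edge is present, 0 otherwise; in the order [0, 1, 2, 3, 4, 5, 6, 7] the diagonal is [7, 7, 7, 7, 7, 7, 7, 7]. The sorted Laplacian eigenvalues are [0, 8, 8, 8, 8, 8, 8, 8]; the algebraic connectivity is the second entry, 8. The largest eigenvalue, 8, is at most the vertex count 8.

8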